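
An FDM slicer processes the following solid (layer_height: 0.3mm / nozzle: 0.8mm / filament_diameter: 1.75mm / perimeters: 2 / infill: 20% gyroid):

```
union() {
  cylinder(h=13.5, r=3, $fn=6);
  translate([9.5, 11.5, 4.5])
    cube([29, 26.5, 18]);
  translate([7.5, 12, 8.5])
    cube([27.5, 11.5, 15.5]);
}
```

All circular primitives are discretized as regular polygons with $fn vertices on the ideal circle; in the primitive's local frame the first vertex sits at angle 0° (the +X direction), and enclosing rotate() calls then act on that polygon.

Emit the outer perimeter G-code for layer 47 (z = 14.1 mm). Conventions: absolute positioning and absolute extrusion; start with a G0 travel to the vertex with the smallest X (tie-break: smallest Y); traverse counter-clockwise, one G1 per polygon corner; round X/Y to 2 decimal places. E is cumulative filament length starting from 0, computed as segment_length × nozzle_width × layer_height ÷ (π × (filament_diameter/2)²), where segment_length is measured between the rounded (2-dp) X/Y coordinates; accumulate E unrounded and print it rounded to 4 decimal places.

G0 X7.50 Y12.00 Z14.10
G1 X9.50 Y12.00 E0.1996
G1 X9.50 Y11.50 E0.2495
G1 X38.50 Y11.50 E3.1431
G1 X38.50 Y38.00 E5.7873
G1 X9.50 Y38.00 E8.6809
G1 X9.50 Y23.50 E10.1277
G1 X7.50 Y23.50 E10.3273
G1 X7.50 Y12.00 E11.4747

At z = 14.1 mm: the cylinder does not reach this height (z outside [0, 13.5]); the cube at (9.5, 11.5) (footprint 29×26.5) is included at this height; the cube at (7.5, 12) (footprint 27.5×11.5) is included at this height; Taking the union: the regions partially overlap (shared area 293.25 mm²), so overlapping operands fuse into one piece — 1 connected region. The outline is a single polygon with 8 vertices. Extrusion per mm of travel: 0.8 × 0.3 / (π × 0.875²) = 0.099780. Accumulating E over each segment gives final E = 11.4747.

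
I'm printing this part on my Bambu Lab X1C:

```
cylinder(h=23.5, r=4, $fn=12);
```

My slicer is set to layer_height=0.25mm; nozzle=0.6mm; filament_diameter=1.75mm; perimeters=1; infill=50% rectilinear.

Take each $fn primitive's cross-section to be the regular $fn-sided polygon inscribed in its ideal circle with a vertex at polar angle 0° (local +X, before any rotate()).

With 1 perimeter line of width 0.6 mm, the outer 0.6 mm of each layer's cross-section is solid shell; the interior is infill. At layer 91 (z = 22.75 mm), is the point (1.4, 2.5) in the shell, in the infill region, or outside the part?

infill

At z = 22.75 mm: the cylinder: section is a regular 12-gon, circumradius r=4. Overall, the cross-section is a single solid region. The nearest boundary edge runs (2.00, 3.46)→(0.00, 4.00); distance from the point to it = 1.09 mm. The point is inside the cross-section and 1.09 mm from the nearest boundary — more than the 0.6 mm shell width (1 × 0.6), so it's in the infill interior.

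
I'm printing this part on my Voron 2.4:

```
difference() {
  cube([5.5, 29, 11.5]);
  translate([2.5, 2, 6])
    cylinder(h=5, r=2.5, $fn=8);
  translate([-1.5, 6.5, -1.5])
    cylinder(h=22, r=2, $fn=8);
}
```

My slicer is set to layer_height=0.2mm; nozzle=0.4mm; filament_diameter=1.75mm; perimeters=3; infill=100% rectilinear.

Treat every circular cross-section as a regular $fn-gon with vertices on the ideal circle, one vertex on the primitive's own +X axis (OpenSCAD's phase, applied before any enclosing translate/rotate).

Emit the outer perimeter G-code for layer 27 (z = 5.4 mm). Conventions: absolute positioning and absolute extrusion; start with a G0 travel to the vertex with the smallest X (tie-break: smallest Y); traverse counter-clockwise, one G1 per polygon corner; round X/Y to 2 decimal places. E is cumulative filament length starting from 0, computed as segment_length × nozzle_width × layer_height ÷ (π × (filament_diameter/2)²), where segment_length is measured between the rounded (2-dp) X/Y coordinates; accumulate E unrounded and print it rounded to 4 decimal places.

G0 X0.00 Y0.00 Z5.40
G1 X5.50 Y0.00 E0.1829
G1 X5.50 Y29.00 E1.1475
G1 X0.00 Y29.00 E1.3304
G1 X0.00 Y7.71 E2.0385
G1 X0.50 Y6.50 E2.0821
G1 X0.00 Y5.29 E2.1256
G1 X0.00 Y0.00 E2.3016

At z = 5.4 mm: the cube is present — its section is the full 5.5×29 rectangle; the cylinder at (2.5, 2) is not intersected at this z (z outside [6, 11]); the r=2 cylinder at (-1.5, 6.5) gives a regular 8-gon of circumradius 2 (constant along its height); Subtracting the remaining from the first: starting from the 5.5×29 cube, the r=2 cylinder at (-1.5, 6.5) partially overlaps it — only the 0.60 mm² overlap (of its 11.31 mm²) is removed, clipping the outline — 1 connected region. The outline is a single polygon with 7 vertices. Extrusion per mm of travel: 0.4 × 0.2 / (π × 0.875²) = 0.033260. Accumulating E over each segment gives final E = 2.3016.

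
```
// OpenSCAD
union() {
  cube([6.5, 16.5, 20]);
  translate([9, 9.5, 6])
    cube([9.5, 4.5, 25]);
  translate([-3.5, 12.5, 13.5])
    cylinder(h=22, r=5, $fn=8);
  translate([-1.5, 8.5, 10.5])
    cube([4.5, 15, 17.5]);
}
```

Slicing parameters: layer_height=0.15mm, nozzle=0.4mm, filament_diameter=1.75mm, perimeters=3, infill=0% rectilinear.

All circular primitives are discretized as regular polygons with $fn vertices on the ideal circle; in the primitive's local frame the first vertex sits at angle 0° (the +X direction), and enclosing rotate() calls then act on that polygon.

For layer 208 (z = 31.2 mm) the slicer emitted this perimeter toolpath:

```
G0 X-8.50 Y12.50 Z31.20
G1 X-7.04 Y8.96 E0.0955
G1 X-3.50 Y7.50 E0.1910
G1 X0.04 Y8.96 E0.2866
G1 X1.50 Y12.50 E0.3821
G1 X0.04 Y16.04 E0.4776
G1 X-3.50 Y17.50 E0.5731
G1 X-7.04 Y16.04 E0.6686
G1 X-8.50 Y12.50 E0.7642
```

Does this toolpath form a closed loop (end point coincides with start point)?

yes

Start point (G0): (-8.50, 12.50). End point (last G1): the path returns to the start — closed.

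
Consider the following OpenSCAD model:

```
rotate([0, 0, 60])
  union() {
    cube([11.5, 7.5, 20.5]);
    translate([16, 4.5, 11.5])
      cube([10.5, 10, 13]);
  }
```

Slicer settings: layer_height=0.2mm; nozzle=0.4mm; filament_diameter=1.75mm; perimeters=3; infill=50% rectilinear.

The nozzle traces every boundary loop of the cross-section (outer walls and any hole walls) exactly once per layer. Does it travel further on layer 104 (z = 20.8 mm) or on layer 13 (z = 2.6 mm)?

Layer 104 (z = 20.8): the cube does not reach this height (z outside [0, 20.5]); the 10.5×10 cube at (16, 4.5) contributes its full rectangle (perimeter 41.00 mm); Merging all regions: only the 10.5×10 cube at (16, 4.5) is present, so the union is just that shape — boundary = 41.00 mm; (rotated 60° about Z; rotation is an isometry so areas/perimeters/island counts are preserved). So its perimeter = 41.00 mm. Layer 13 (z = 2.6): the cube is present — its section is the full 11.5×7.5 rectangle (perimeter 38.00 mm); the cube at (16, 4.5) is absent (z outside [11.5, 24.5]); Taking the union: only the 11.5×7.5 cube is present, so the union is just that shape — boundary = 38.00 mm; (whole slice rotated 60° about Z — lengths, areas and connectivity unchanged). So its perimeter = 38.00 mm. Layer 104 is larger (41.00 vs 38.00 mm).

layer 104 (z = 20.8 mm)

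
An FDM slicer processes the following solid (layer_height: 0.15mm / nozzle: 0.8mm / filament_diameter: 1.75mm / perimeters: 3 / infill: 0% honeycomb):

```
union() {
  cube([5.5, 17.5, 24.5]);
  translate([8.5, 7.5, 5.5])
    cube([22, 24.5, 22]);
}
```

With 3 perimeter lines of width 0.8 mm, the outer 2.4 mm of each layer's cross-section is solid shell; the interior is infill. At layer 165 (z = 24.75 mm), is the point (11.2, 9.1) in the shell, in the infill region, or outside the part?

shell

At z = 24.75 mm: the cube does not reach this height (z outside [0, 24.5]); the 22×24.5 cube at (8.5, 7.5) contributes its full rectangle; Merging all regions: only the 22×24.5 cube at (8.5, 7.5) is present, so the union is just that shape — 1 connected region. Overall, the cross-section is a single solid region. The nearest boundary edge runs (8.50, 7.50)→(30.50, 7.50); distance from the point to it = 1.60 mm. The point is inside the cross-section, 1.60 mm from the nearest boundary — within the 2.4 mm shell band (3 × 0.8).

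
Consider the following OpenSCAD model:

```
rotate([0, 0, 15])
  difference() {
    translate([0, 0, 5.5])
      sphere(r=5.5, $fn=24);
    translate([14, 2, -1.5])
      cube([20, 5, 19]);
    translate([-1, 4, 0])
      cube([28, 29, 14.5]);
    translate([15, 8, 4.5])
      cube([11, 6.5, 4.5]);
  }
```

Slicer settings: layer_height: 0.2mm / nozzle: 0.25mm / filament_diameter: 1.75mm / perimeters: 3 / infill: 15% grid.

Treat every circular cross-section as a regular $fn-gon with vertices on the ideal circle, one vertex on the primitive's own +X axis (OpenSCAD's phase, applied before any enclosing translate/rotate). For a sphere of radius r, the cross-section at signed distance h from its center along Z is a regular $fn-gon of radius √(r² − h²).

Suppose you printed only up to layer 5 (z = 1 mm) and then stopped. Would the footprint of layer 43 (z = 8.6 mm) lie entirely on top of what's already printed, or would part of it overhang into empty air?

part overhangs

Compare the two slices. At z = 1: the r=5.5 sphere slices to a regular 24-gon of circumradius 3.162 (√(r²−h²) with h=4.5 from center) (area = (24/2)·3.162²·sin(360°/24) = 31.06 mm²); the 20×5 cube at (14, 2) contributes its full rectangle (area 100.00 mm²); the cube at (-1, 4) is present — its section is the full 28×29 rectangle (area 812.00 mm²); the cube at (15, 8) does not reach this height (z outside [4.5, 9]); Taking the first minus the rest: starting from the r=5.5 sphere (31.06 mm²), the 20×5 cube at (14, 2) misses the remaining region (no effect); the 28×29 cube at (-1, 4) misses the remaining region (no effect) — area = 31.06 mm²; (whole slice rotated 15° about Z — lengths, areas and connectivity unchanged). At z = 8.6: the r=5.5 sphere slices to a regular 24-gon of circumradius 4.543 (√(r²−h²) with h=3.1 from center) (area = (24/2)·4.543²·sin(360°/24) = 64.10 mm²); the cube at (14, 2) is present — its section is the full 20×5 rectangle (area 100.00 mm²); the cube at (-1, 4) is present — its section is the full 28×29 rectangle (area 812.00 mm²); the 11×6.5 cube at (15, 8) contributes its full rectangle (area 71.50 mm²); Taking the first minus the rest: starting from the r=5.5 sphere (64.10 mm²), the 20×5 cube at (14, 2) misses the remaining region (no effect); the 28×29 cube at (-1, 4) partially overlaps it — only the 1.21 mm² overlap (of its 812.00 mm²) is removed, clipping the outline; the 11×6.5 cube at (15, 8) misses the remaining region (no effect) — area = 62.90 mm²; (whole slice rotated 15° about Z — lengths, areas and connectivity unchanged). Checking containment: at z = 8.6 the cross-section extends beyond the z = 1 cross-section by about 31.84 mm².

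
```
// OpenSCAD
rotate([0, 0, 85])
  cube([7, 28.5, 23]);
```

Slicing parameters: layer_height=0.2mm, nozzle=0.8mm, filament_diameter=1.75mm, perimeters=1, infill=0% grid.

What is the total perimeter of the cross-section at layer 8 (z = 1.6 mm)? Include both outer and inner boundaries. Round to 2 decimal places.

71.00 mm

At z = 1.6 mm: the cube (footprint 7×28.5) is included at this height (perimeter 71.00 mm); (whole slice rotated 85° about Z — lengths, areas and connectivity unchanged). Overall, the cross-section is a single solid region. Total boundary length (outer) = 71.00 mm.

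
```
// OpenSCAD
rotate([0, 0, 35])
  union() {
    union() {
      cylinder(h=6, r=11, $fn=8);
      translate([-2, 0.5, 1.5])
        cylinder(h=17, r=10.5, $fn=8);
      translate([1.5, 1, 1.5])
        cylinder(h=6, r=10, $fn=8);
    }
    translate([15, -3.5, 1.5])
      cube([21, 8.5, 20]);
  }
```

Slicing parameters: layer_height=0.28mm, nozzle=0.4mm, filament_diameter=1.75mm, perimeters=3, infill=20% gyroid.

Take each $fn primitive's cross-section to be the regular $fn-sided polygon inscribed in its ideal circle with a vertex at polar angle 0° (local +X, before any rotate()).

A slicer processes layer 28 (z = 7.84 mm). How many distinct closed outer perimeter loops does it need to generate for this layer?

At z = 7.84 mm: the cylinder is absent (z outside [0, 6]); the r=10.5 cylinder at (-2, 0.5) gives a regular 8-gon of circumradius 10.5 (constant along its height); the cylinder at (1.5, 1) is absent (z outside [1.5, 7.5]); Merging all regions: only the r=10.5 cylinder at (-2, 0.5) is present, so the union is just that shape — 1 connected region; the cube at (15, -3.5) (footprint 21×8.5) is included at this height; Taking the union: the 2 present regions are separate (no shared area or edge), so areas and boundary lengths simply add and each stays a separate island — 2 connected regions; (rotated 35° about Z; rotation is an isometry so areas/perimeters/island counts are preserved). The result has 2 disconnected regions.

2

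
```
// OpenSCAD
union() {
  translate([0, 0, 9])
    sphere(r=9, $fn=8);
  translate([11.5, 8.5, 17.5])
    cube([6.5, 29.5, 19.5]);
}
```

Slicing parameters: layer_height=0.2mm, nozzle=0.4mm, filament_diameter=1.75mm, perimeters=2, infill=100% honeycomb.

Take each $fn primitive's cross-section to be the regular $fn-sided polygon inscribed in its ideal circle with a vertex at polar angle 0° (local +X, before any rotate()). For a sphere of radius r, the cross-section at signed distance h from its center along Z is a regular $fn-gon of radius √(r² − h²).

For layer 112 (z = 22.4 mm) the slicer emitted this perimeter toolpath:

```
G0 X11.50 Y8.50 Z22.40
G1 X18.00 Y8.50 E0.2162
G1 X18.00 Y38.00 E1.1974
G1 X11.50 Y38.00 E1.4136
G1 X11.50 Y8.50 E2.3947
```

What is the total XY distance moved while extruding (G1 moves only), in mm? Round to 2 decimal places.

Sum the Euclidean lengths of each G1 segment: total = 72.00 mm.

72.00 mm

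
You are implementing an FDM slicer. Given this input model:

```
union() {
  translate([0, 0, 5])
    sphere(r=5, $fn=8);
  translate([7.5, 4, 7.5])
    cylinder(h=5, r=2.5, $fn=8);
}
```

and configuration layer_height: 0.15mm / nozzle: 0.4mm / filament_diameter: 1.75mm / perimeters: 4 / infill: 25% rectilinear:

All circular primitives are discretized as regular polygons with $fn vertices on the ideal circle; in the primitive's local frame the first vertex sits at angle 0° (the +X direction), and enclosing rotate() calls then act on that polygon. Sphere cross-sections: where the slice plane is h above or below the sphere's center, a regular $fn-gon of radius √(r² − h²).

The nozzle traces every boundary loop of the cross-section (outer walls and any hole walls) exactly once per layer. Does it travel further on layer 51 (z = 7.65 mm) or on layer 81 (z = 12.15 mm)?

Layer 51 (z = 7.65): the r=5 sphere slices to a regular 8-gon of circumradius 4.240 (√(r²−h²) with h=2.65 from center) (perimeter = 2·8·4.240·sin(180°/8) = 25.96 mm); the cylinder at (7.5, 4): section is a regular 8-gon, circumradius r=2.5 (perimeter = 2·8·2.500·sin(180°/8) = 15.31 mm); Merging all regions: the 2 present regions are separate (no shared area or edge), so areas and boundary lengths simply add and each stays a separate island — boundary = 41.27 mm. So its perimeter = 41.27 mm. Layer 81 (z = 12.15): the sphere is absent (|z−center|=7.150 > r=5); the r=2.5 cylinder at (7.5, 4) contributes a regular 8-gon of circumradius 2.5 (perimeter = 2·8·2.500·sin(180°/8) = 15.31 mm); Taking the union: only the r=2.5 cylinder at (7.5, 4) is present, so the union is just that shape — boundary = 15.31 mm. So its perimeter = 15.31 mm. Layer 51 is larger (41.27 vs 15.31 mm).

layer 51 (z = 7.65 mm)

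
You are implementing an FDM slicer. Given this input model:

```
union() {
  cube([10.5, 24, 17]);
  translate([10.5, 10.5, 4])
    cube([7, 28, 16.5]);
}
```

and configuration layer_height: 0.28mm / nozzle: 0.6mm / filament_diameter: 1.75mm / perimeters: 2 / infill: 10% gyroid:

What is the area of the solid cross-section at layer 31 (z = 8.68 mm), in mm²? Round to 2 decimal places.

448.00 mm²

At z = 8.68 mm: the 10.5×24 cube contributes its full rectangle (area 252.00 mm²); the 7×28 cube at (10.5, 10.5) contributes its full rectangle (area 196.00 mm²); Taking the union: the 2 present regions share edge segments without overlapping in area, so areas simply add but the touching pieces fuse into one outline (the shared edge portions become interior and drop out of the boundary) — area = 448.00 mm². Overall, the cross-section is a single solid region. Net area = 448.00 mm².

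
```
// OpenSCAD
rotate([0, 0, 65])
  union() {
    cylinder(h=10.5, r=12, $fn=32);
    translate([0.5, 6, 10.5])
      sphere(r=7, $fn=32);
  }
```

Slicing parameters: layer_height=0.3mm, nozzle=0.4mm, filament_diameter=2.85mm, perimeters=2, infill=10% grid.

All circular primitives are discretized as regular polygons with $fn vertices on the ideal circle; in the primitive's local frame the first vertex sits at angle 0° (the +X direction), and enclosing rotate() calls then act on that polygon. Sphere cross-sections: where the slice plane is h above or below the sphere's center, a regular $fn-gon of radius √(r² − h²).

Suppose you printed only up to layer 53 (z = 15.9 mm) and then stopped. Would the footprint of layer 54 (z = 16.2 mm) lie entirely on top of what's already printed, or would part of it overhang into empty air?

Compare the two slices. At z = 15.9: the cylinder is absent (z outside [0, 10.5]); the r=7 sphere at (0.5, 6) contributes a regular 32-gon of circumradius √(7²−5.4²) = 4.454 (area = (32/2)·4.454²·sin(360°/32) = 61.93 mm²); Merging all regions: only the r=7 sphere at (0.5, 6) is present, so the union is just that shape — area = 61.93 mm²; (rotated 65° about Z; rotation is an isometry so areas/perimeters/island counts are preserved). At z = 16.2: the cylinder is absent (z outside [0, 10.5]); the sphere at (0.5, 6): section is a regular 32-gon, circumradius = √(r²−h²) = √(7²−5.7²) = 4.063 (area = (32/2)·4.063²·sin(360°/32) = 51.54 mm²); Taking the union: only the r=7 sphere at (0.5, 6) is present, so the union is just that shape — area = 51.54 mm²; (whole slice rotated 65° about Z — lengths, areas and connectivity unchanged). Checking containment: the cross-section at z = 16.2 is a subset of the cross-section at z = 15.9.

entirely on top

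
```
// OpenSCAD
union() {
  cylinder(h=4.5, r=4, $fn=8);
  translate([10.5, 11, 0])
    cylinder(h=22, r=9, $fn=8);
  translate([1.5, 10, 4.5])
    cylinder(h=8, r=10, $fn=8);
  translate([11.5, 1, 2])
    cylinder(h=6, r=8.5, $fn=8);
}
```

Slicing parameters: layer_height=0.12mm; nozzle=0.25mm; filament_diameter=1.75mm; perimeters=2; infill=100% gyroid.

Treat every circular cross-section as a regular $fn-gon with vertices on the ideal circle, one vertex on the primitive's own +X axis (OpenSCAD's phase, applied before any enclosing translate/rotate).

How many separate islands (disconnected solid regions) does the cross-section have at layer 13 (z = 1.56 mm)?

At z = 1.56 mm: the r=4 cylinder gives a regular 8-gon of circumradius 4 (constant along its height); the r=9 cylinder at (10.5, 11) contributes a regular 8-gon of circumradius 9; the cylinder at (1.5, 10) is absent (z outside [4.5, 12.5]); the cylinder at (11.5, 1) is absent (z outside [2, 8]); Combining (union): the 2 present regions are separate (no shared area or edge), so areas and boundary lengths simply add and each stays a separate island — 2 connected regions. Overall, the cross-section has 2 separate islands. Island count = 2.

2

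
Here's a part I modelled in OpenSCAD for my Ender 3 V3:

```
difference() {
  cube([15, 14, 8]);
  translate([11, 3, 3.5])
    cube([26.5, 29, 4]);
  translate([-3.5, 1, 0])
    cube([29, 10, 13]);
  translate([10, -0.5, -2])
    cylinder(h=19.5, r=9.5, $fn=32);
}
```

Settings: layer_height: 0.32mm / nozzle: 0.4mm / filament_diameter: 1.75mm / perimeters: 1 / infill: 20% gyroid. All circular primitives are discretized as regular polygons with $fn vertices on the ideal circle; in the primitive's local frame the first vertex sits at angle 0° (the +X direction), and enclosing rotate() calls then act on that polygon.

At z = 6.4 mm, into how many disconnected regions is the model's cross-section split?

At z = 6.4 mm: the 15×14 cube contributes its full rectangle; the cube at (11, 3) (footprint 26.5×29) is included at this height; the cube at (-3.5, 1) is present — its section is the full 29×10 rectangle; the cylinder at (10, -0.5): section is a regular 32-gon, circumradius r=9.5; Subtracting the remaining from the first: starting from the 15×14 cube, the 26.5×29 cube at (11, 3) partially overlaps it — only the 44.00 mm² overlap (of its 768.50 mm²) is removed, clipping the outline; the 29×10 cube at (-3.5, 1) partially overlaps it — only the 118.00 mm² overlap (of its 290.00 mm²) is removed, clipping the outline; the r=9.5 cylinder at (10, -0.5) partially overlaps it — only the 14.40 mm² overlap (of its 281.71 mm²) is removed, clipping the outline — 2 connected regions. The result has 2 disconnected regions.

2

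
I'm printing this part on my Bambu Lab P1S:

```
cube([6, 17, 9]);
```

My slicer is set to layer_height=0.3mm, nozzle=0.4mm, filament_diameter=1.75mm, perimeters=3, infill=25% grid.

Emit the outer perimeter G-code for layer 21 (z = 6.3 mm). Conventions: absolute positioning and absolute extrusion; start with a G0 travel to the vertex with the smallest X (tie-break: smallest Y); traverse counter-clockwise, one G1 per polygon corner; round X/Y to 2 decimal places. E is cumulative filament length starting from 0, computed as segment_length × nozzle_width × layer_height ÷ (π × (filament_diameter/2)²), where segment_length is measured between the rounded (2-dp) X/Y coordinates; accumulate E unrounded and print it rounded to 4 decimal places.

G0 X0.00 Y0.00 Z6.30
G1 X6.00 Y0.00 E0.2993
G1 X6.00 Y17.00 E1.1475
G1 X0.00 Y17.00 E1.4468
G1 X0.00 Y0.00 E2.2949

At z = 6.3 mm: the cube is present — its section is the full 6×17 rectangle. The outline is a single polygon with 4 vertices. Extrusion per mm of travel: 0.4 × 0.3 / (π × 0.875²) = 0.049890. Accumulating E over each segment gives final E = 2.2949.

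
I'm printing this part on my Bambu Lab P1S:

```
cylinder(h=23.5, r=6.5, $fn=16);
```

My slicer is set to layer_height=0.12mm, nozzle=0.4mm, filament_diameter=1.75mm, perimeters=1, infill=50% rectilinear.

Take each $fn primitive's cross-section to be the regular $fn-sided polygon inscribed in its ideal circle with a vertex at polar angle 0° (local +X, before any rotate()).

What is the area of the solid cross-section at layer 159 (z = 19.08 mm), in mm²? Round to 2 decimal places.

129.35 mm²

At z = 19.08 mm: the cylinder: section is a regular 16-gon, circumradius r=6.5 (area = (16/2)·6.500²·sin(360°/16) = 129.35 mm²). Overall, the cross-section is a single solid region. Net area = 129.35 mm².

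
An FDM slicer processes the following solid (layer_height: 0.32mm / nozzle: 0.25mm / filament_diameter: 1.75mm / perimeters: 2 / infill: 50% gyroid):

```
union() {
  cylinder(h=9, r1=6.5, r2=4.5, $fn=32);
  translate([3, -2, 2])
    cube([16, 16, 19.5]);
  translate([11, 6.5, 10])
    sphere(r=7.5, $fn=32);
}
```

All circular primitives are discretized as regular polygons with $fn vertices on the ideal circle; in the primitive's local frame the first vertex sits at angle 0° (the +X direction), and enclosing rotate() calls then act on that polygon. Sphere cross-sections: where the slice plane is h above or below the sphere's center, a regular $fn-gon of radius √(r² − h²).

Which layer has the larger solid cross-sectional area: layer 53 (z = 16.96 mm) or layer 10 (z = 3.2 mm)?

Layer 53 (z = 16.96): the cone is absent (z outside [0, 9]); the 16×16 cube at (3, -2) contributes its full rectangle (area 256.00 mm²); the r=7.5 sphere at (11, 6.5) contributes a regular 32-gon of circumradius √(7.5²−6.96²) = 2.794 (area = (32/2)·2.794²·sin(360°/32) = 24.37 mm²); Combining (union): the r=7.5 sphere at (11, 6.5) lies entirely inside the 16×16 cube at (3, -2), so the union is just the 16×16 cube at (3, -2) — area = 256.00 mm². So its area = 256.00 mm². Layer 10 (z = 3.2): the cone (r1=6.5→r2=4.5) has section circumradius 5.789 here — a regular 32-gon (area = (32/2)·5.789²·sin(360°/32) = 104.60 mm²); the cube at (3, -2) (footprint 16×16) is included at this height (area 256.00 mm²); the r=7.5 sphere at (11, 6.5) contributes a regular 32-gon of circumradius √(7.5²−6.8²) = 3.164 (area = (32/2)·3.164²·sin(360°/32) = 31.25 mm²); Taking the union: the regions partially overlap — summed areas 391.85 mm² minus the doubly-counted overlap 46.21 mm² gives 345.64 mm² — area = 345.64 mm². So its area = 345.64 mm². Layer 10 is larger (345.64 vs 256.00 mm²).

layer 10 (z = 3.2 mm)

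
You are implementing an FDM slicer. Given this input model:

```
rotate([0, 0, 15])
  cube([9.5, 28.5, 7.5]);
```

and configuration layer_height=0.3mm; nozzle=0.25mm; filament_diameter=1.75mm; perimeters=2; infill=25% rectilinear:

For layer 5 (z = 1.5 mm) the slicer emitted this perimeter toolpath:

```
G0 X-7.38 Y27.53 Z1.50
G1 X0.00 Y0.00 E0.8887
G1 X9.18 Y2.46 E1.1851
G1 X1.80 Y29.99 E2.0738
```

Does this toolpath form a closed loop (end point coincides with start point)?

Start point (G0): (-7.38, 27.53). End point (last G1): the path does not return to the start — open.

no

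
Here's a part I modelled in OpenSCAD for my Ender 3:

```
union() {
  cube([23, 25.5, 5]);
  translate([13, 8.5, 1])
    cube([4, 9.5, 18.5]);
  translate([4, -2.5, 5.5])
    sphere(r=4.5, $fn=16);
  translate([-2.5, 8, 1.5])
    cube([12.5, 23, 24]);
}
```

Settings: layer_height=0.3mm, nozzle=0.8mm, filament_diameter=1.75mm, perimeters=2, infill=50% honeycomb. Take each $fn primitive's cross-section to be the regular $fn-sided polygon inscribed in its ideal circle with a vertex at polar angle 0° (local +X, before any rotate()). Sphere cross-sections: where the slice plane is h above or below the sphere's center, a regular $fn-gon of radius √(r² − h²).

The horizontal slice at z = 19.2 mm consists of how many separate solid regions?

At z = 19.2 mm: the cube does not reach this height (z outside [0, 5]); the 4×9.5 cube at (13, 8.5) contributes its full rectangle; the sphere at (4, -2.5) does not reach this height (|z−center|=13.700 > r=4.5); the cube at (-2.5, 8) is present — its section is the full 12.5×23 rectangle; Taking the union: the 2 present regions are separate (no shared area or edge), so areas and boundary lengths simply add and each stays a separate island — 2 connected regions. The result has 2 disconnected regions.

2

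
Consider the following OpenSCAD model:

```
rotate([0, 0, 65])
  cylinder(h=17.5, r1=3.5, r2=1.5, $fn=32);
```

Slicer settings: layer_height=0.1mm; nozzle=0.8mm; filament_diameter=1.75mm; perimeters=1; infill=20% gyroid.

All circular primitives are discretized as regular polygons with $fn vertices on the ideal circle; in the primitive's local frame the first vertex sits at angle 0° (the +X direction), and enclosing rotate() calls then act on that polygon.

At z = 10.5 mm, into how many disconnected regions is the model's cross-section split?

1

At z = 10.5 mm: the cone: at t=0.600 of its height the radius interpolates to r₁+(r₂−r₁)t = 2.300, giving a regular 32-gon of that circumradius; (rotated 65° about Z; rotation is an isometry so areas/perimeters/island counts are preserved). The result has 1 disconnected region.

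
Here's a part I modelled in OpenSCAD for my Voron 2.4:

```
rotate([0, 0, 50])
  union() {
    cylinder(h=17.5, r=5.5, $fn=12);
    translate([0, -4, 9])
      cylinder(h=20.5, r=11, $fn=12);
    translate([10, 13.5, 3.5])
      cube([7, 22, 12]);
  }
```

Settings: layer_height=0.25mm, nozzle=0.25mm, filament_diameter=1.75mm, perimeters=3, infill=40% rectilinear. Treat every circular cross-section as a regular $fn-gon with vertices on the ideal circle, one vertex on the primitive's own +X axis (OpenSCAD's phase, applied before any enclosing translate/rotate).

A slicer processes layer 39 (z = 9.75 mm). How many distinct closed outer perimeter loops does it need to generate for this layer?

2

At z = 9.75 mm: the r=5.5 cylinder contributes a regular 12-gon of circumradius 5.5; the r=11 cylinder at (0, -4) gives a regular 12-gon of circumradius 11 (constant along its height); the cube at (10, 13.5) (footprint 7×22) is included at this height; Taking the union: the regions partially overlap (shared area 90.75 mm²), so overlapping operands fuse into one piece — 2 connected regions; (whole slice rotated 50° about Z — lengths, areas and connectivity unchanged). The result has 2 disconnected regions.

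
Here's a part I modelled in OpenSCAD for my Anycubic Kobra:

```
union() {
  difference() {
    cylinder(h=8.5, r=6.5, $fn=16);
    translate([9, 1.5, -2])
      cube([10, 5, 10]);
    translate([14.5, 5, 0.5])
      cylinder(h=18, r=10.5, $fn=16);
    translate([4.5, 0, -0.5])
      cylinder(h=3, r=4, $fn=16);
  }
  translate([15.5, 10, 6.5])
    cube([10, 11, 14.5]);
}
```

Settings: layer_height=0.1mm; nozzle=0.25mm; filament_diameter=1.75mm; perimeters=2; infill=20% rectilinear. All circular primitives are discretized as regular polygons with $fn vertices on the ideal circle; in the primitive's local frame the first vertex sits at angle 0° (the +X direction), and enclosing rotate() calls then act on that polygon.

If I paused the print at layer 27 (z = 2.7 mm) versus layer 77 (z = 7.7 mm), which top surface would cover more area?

layer 77 (z = 7.7 mm)

Layer 27 (z = 2.7): the cylinder: section is a regular 16-gon, circumradius r=6.5 (area = (16/2)·6.500²·sin(360°/16) = 129.35 mm²); the 10×5 cube at (9, 1.5) contributes its full rectangle (area 50.00 mm²); the r=10.5 cylinder at (14.5, 5) contributes a regular 16-gon of circumradius 10.5 (area = (16/2)·10.500²·sin(360°/16) = 337.53 mm²); the cylinder at (4.5, 0) is not intersected at this z (z outside [-0.5, 2.5]); Subtracting the remaining from the first: starting from the r=6.5 cylinder (129.35 mm²), the 10×5 cube at (9, 1.5) misses the remaining region (no effect); the r=10.5 cylinder at (14.5, 5) partially overlaps it — only the 6.38 mm² overlap (of its 337.53 mm²) is removed, clipping the outline — area = 122.97 mm²; the cube at (15.5, 10) is not intersected at this z (z outside [6.5, 21]); Combining (union): only the result so far is present, so the union is just that shape — area = 122.97 mm². So its area = 122.97 mm². Layer 77 (z = 7.7): the r=6.5 cylinder contributes a regular 16-gon of circumradius 6.5 (area = (16/2)·6.500²·sin(360°/16) = 129.35 mm²); the 10×5 cube at (9, 1.5) contributes its full rectangle (area 50.00 mm²); the r=10.5 cylinder at (14.5, 5) contributes a regular 16-gon of circumradius 10.5 (area = (16/2)·10.500²·sin(360°/16) = 337.53 mm²); the cylinder at (4.5, 0) is absent (z outside [-0.5, 2.5]); Subtracting the remaining from the first: starting from the r=6.5 cylinder (129.35 mm²), the 10×5 cube at (9, 1.5) misses the remaining region (no effect); the r=10.5 cylinder at (14.5, 5) partially overlaps it — only the 6.38 mm² overlap (of its 337.53 mm²) is removed, clipping the outline — area = 122.97 mm²; the cube at (15.5, 10) is present — its section is the full 10×11 rectangle (area 110.00 mm²); Merging all regions: the 2 present regions are separate (no shared area or edge), so areas and boundary lengths simply add and each stays a separate island — area = 232.97 mm². So its area = 232.97 mm². Layer 77 is larger (232.97 vs 122.97 mm²).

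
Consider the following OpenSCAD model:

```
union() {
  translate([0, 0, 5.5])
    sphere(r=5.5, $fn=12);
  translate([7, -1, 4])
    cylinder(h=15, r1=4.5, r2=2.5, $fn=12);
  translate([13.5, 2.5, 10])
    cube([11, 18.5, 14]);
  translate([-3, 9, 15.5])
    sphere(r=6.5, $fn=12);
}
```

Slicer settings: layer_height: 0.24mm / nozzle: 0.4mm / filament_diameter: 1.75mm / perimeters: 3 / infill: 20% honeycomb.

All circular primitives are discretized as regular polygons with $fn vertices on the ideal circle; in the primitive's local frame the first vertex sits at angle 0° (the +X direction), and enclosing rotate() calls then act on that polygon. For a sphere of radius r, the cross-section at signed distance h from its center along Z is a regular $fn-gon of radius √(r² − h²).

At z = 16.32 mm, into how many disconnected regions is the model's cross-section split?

3

At z = 16.32 mm: the sphere does not reach this height (|z−center|=10.820 > r=5.5); the cone at (7, -1) contributes a regular 12-gon of circumradius 2.857 (interpolated between r1=4.5 and r2=2.5 at t=0.821); the cube at (13.5, 2.5) is present — its section is the full 11×18.5 rectangle; the r=6.5 sphere at (-3, 9) contributes a regular 12-gon of circumradius √(6.5²−0.82²) = 6.448; Combining (union): the 3 present regions are separate (no shared area or edge), so areas and boundary lengths simply add and each stays a separate island — 3 connected regions. The result has 3 disconnected regions.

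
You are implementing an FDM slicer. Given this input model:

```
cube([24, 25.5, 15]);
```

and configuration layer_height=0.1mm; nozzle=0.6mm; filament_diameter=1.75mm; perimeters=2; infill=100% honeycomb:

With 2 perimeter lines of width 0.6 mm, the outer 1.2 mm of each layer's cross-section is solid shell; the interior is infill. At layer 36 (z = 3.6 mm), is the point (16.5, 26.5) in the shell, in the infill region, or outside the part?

At z = 3.6 mm: the 24×25.5 cube contributes its full rectangle. Overall, the cross-section is a single solid region. The nearest boundary edge runs (24.00, 25.50)→(0.00, 25.50); distance from the point to it = 1.00 mm. The point is not inside any of the regions above, so it lies outside the cross-section (1.00 mm from the nearest boundary).

outside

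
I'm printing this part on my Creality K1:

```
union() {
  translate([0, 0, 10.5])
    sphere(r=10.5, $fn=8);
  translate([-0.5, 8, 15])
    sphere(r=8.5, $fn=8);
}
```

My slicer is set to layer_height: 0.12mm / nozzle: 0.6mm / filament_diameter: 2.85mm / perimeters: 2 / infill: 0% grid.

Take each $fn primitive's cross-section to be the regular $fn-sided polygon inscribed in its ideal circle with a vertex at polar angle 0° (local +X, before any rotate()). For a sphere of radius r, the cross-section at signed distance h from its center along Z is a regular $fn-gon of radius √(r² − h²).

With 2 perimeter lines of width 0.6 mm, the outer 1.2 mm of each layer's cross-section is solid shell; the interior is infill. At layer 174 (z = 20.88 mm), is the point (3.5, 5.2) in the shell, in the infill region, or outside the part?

shell

At z = 20.88 mm: the r=10.5 sphere slices to a regular 8-gon of circumradius 1.583 (√(r²−h²) with h=10.38 from center); the r=8.5 sphere at (-0.5, 8) contributes a regular 8-gon of circumradius √(8.5²−5.88²) = 6.138; Combining (union): the 2 present regions are separate (no shared area or edge), so areas and boundary lengths simply add and each stays a separate island — 2 connected regions. Overall, the cross-section has 2 separate islands. The nearest boundary edge runs (5.64, 8.00)→(3.84, 3.66); distance from the point to it = 0.90 mm. (Shell/infill is judged within the island containing the point — the largest one.) The point is inside the cross-section, 0.90 mm from the nearest boundary — within the 1.2 mm shell band (2 × 0.6).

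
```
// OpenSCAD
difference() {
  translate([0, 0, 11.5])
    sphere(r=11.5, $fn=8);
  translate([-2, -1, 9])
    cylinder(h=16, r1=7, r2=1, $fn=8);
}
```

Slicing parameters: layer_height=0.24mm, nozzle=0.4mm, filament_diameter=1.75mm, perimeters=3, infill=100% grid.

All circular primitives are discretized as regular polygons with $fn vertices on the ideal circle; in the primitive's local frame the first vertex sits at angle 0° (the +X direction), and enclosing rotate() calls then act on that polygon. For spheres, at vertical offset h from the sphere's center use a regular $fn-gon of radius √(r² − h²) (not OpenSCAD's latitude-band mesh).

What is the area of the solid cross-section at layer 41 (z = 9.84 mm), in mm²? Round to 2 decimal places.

At z = 9.84 mm: the sphere: section is a regular 8-gon, circumradius = √(r²−h²) = √(11.5²−1.66²) = 11.380 (area = (8/2)·11.380²·sin(360°/8) = 366.27 mm²); the cone at (-2, -1): at t=0.052 of its height the radius interpolates to r₁+(r₂−r₁)t = 6.685, giving a regular 8-gon of that circumradius (area = (8/2)·6.685²·sin(360°/8) = 126.40 mm²); After the difference (first − rest): starting from the r=11.5 sphere (366.27 mm²), the cone at (-2, -1) lies wholly inside it (removes its full 126.40 mm² and its 40.93 mm outline becomes a hole wall) — area = 239.87 mm². Overall, the cross-section is one region with 1 hole. Net area = 239.87 mm².

239.87 mm²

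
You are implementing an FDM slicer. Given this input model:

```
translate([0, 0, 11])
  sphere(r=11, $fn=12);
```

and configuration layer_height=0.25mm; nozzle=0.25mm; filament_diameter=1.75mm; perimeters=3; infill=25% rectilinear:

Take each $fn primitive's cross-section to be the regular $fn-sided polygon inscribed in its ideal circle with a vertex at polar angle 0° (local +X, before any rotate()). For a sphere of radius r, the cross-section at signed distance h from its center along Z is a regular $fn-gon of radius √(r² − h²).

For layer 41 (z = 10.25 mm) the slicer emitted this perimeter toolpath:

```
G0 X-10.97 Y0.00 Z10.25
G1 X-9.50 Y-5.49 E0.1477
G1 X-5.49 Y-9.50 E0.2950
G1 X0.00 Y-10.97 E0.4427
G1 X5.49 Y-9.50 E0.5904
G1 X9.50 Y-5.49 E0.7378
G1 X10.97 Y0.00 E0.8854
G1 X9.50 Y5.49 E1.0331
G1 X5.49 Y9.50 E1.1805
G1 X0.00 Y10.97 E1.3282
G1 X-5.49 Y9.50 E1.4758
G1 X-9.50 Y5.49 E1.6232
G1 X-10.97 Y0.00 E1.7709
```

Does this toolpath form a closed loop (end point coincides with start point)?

yes

Start point (G0): (-10.97, 0.00). End point (last G1): the path returns to the start — closed.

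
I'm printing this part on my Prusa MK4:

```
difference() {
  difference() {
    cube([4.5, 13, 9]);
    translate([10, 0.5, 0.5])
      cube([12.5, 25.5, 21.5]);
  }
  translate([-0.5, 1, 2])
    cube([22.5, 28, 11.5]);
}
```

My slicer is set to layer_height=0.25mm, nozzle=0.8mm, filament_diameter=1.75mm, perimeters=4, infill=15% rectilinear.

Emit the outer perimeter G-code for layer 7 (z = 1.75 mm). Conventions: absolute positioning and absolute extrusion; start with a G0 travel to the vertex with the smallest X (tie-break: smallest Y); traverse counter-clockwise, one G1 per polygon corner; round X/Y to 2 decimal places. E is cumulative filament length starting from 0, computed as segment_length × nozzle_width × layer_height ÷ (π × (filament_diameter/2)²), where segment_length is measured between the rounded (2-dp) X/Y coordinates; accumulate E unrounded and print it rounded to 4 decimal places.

At z = 1.75 mm: the cube is present — its section is the full 4.5×13 rectangle; the 12.5×25.5 cube at (10, 0.5) contributes its full rectangle; After the difference (first − rest): starting from the 4.5×13 cube, the 12.5×25.5 cube at (10, 0.5) misses the remaining region (no effect) — 1 connected region; the cube at (-0.5, 1) is not intersected at this z (z outside [2, 13.5]); Taking the first minus the rest: none of the subtracted shapes is present at this height, so that combined region is unchanged — 1 connected region. The outline is a single polygon with 4 vertices. Extrusion per mm of travel: 0.8 × 0.25 / (π × 0.875²) = 0.083150. Accumulating E over each segment gives final E = 2.9103.

G0 X0.00 Y0.00 Z1.75
G1 X4.50 Y0.00 E0.3742
G1 X4.50 Y13.00 E1.4551
G1 X0.00 Y13.00 E1.8293
G1 X0.00 Y0.00 E2.9103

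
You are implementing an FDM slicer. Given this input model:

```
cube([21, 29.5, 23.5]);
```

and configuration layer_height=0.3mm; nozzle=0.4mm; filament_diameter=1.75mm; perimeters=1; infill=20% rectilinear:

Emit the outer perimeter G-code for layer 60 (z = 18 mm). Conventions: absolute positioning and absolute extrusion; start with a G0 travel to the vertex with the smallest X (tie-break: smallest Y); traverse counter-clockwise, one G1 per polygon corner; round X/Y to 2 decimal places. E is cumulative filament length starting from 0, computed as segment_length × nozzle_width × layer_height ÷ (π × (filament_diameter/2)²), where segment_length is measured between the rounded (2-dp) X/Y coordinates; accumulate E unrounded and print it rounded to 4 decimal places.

At z = 18 mm: the 21×29.5 cube contributes its full rectangle. The outline is a single polygon with 4 vertices. Extrusion per mm of travel: 0.4 × 0.3 / (π × 0.875²) = 0.049890. Accumulating E over each segment gives final E = 5.0389.

G0 X0.00 Y0.00 Z18.00
G1 X21.00 Y0.00 E1.0477
G1 X21.00 Y29.50 E2.5195
G1 X0.00 Y29.50 E3.5671
G1 X0.00 Y0.00 E5.0389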